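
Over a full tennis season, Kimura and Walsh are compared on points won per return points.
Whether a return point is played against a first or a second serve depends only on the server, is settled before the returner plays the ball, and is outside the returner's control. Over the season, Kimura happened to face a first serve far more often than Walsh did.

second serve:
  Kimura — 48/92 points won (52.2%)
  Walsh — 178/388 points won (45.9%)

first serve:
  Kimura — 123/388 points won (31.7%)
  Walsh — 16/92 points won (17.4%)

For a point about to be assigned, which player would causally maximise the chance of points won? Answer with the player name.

Serve type differs across players for reasons unrelated to any effect of the player itself, and it separately predicts the outcome — a classic confounder. We must compare within serve type levels.
Within each level — second serve: 52.2% vs 45.9%; first serve: 31.7% vs 17.4% — Kimura is higher every time.

Kimura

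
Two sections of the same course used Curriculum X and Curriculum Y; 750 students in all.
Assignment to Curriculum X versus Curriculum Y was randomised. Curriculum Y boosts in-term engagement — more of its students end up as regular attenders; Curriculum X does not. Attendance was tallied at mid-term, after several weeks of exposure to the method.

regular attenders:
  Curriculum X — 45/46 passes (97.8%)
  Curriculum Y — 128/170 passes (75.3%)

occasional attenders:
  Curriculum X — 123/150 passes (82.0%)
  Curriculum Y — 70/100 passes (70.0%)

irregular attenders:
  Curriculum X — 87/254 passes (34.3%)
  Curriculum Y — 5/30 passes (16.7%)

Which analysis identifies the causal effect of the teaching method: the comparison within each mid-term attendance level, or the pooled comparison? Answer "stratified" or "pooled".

pooled

Within every mid-term attendance level Curriculum X has the higher rate, yet pooled Curriculum Y does — Simpson's reversal.
Mid-term attendance is recorded after the teaching method and is itself shifted by it — it sits on the causal path from teaching method to outcome. Conditioning on a mediator would strip out part of the effect we want; the pooled comparison gives the total causal effect.
Pooled: Curriculum X 56.7% vs Curriculum Y 67.7%; Curriculum Y is higher overall.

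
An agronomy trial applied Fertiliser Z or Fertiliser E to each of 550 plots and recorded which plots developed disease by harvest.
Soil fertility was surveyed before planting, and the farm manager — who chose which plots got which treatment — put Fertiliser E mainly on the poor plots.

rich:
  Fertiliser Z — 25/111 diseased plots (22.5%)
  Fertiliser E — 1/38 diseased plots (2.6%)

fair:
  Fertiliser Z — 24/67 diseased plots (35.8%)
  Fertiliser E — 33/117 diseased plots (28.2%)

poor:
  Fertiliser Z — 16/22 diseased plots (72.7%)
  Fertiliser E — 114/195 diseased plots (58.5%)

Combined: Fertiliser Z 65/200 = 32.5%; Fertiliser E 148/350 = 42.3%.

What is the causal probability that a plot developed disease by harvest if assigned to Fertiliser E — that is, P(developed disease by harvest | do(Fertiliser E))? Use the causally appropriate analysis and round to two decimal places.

0.33

Within every soil fertility level Fertiliser E has the lower rate, yet pooled Fertiliser Z does — Simpson's reversal.
Since soil fertility is a pre-existing factor (not a product of the fertiliser) and it affects the outcome on its own, it is a confounder. The stratified rates, not the pooled rate, identify the causal effect.
Standardising Fertiliser E to the population soil fertility mix: 0.271·1/38 + 0.335·33/117 + 0.395·114/195 = 0.332.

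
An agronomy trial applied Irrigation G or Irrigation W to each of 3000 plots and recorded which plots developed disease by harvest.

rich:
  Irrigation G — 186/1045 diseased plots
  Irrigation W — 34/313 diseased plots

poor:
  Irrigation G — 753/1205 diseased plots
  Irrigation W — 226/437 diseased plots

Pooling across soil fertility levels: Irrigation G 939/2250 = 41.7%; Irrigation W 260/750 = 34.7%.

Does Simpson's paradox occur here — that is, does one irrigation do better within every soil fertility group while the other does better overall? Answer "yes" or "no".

no

Within each soil fertility level (rich 17.8% vs 10.9%; poor 62.5% vs 51.7%), Irrigation W has the lower rate every time. Pooled: 41.7% vs 34.7% — Irrigation W has the lower rate overall. They agree.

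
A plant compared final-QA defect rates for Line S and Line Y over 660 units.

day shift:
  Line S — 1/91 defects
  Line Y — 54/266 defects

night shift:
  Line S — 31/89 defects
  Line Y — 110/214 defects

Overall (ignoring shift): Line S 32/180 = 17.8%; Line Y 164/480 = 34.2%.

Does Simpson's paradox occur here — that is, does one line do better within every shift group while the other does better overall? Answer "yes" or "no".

Within each shift level (day shift 1.1% vs 20.3%; night shift 34.8% vs 51.4%), Line S has the lower rate every time. Pooled: 17.8% vs 34.2% — Line S has the lower rate overall. They agree.

no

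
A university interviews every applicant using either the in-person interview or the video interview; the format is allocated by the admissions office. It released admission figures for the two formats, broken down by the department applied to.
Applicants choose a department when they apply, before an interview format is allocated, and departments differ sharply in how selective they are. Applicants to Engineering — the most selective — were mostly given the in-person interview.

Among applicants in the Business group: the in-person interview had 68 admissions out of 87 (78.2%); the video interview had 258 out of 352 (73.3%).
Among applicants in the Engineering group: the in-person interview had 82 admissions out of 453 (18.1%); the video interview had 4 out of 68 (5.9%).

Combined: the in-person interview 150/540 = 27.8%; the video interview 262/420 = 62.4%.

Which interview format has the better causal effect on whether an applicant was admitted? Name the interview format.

Within every department level the in-person interview has the higher rate, yet pooled the video interview does — Simpson's reversal.
Since department is a pre-existing factor (not a product of the interview format) and it affects the outcome on its own, it is a confounder. The stratified rates, not the pooled rate, identify the causal effect.
Within each level — Business: 78.2% vs 73.3%; Engineering: 18.1% vs 5.9% — the in-person interview is higher every time.

the in-person interview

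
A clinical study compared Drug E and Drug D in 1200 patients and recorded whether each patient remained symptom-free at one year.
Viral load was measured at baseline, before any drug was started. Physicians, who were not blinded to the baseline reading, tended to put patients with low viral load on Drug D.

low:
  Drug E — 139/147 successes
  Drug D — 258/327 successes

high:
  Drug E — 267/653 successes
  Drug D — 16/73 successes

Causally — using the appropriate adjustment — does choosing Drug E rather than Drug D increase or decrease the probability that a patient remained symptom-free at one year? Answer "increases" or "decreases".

increases

Drug E is higher inside every viral load stratum but Drug D is higher in aggregate. Whether to stratify depends on how viral load relates to the drug.
Nothing the drug does changes viral load; the imbalance is an allocation artefact. With viral load also predicting the outcome, the pooled figure is confounded, and the within-stratum comparison is the causal one.
Within each level — low: 94.6% vs 78.9%; high: 40.9% vs 21.9% — Drug E is higher every time.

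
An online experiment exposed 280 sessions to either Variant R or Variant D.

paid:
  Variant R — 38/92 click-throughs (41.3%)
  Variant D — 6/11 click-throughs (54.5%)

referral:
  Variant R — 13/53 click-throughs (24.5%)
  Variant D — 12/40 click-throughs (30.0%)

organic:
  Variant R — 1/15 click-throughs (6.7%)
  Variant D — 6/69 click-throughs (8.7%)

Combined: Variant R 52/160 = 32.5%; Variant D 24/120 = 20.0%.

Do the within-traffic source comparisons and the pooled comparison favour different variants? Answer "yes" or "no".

yes

Within each traffic source level (paid 41.3% vs 54.5%; referral 24.5% vs 30.0%; organic 6.7% vs 8.7%), Variant D has the higher rate every time. Pooled: 32.5% vs 20.0% — Variant R has the higher rate overall. The two comparisons disagree.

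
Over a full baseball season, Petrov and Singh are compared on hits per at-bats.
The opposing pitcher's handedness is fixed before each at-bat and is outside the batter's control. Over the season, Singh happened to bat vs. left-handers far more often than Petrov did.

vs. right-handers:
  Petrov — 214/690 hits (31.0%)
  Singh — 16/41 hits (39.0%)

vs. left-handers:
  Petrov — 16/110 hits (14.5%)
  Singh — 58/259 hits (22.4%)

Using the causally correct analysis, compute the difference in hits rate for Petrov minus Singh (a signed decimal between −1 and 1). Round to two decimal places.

-0.08

The pitcher handedness-specific comparison favours Singh throughout, but the pooled figures favour Petrov. The question is whether to condition on pitcher handedness.
The imbalance in pitcher handedness arose from how at-bats were allocated, not from anything the player did; and pitcher handedness independently affects the outcome. The pooled gap is confounded — condition on pitcher handedness.
Adjusting over the population distribution of pitcher handedness: 0.665·(0.310−0.390) + 0.335·(0.145−0.224) = -0.080.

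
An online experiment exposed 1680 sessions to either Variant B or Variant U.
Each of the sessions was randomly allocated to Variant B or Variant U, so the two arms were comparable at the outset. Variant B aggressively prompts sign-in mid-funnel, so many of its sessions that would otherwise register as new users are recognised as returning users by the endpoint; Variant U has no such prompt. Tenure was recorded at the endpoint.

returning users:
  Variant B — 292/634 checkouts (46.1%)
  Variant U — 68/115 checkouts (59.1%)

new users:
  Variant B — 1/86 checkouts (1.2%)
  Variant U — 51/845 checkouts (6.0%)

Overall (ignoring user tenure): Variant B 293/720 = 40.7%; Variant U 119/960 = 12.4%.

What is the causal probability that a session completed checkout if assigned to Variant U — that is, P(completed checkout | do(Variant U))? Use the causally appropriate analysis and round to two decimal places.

Variant U is higher inside every user tenure stratum but Variant B is higher in aggregate. Whether to stratify depends on how user tenure relates to the variant.
User tenure here is a post-treatment variable shaped by the variant; conditioning on it would introduce bias rather than remove it. The overall comparison is the causal one.
So P(outcome | do(Variant U)) is just the pooled rate for Variant U: 119/960 = 0.124.

0.12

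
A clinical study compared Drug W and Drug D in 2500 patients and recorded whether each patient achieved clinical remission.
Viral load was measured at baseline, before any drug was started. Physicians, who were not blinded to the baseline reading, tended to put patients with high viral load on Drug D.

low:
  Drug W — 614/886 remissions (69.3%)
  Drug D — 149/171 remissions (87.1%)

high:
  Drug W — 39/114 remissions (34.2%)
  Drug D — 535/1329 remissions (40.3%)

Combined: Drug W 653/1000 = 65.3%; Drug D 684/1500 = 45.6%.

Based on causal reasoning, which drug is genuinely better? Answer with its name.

Drug D

Since viral load is a pre-existing factor (not a product of the drug) and it affects the outcome on its own, it is a confounder. The stratified rates, not the pooled rate, identify the causal effect.
Within each level — low: 69.3% vs 87.1%; high: 34.2% vs 40.3% — Drug D is higher every time.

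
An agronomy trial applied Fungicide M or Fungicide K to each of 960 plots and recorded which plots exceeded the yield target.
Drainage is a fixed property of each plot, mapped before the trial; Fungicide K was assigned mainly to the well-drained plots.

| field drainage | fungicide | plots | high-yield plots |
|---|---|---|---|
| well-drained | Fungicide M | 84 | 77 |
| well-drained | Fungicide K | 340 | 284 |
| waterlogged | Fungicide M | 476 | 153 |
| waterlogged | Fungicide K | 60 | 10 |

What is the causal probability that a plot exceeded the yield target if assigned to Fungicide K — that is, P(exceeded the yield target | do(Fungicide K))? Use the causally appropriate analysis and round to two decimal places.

Nothing the fungicide does changes field drainage; the imbalance is an allocation artefact. With field drainage also predicting the outcome, the pooled figure is confounded, and the within-stratum comparison is the causal one.
Standardising Fungicide K to the population field drainage mix: 0.442·284/340 + 0.558·10/60 = 0.462.

0.46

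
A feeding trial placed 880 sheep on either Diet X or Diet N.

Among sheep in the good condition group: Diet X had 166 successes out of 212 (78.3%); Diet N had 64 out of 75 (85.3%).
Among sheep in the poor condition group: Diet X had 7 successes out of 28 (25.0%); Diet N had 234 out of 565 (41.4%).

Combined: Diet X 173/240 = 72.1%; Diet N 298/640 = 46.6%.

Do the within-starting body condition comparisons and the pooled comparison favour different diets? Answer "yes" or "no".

Within each starting body condition level (good condition 78.3% vs 85.3%; poor condition 25.0% vs 41.4%), Diet N has the higher rate every time. Pooled: 72.1% vs 46.6% — Diet X has the higher rate overall. The two comparisons disagree.

yes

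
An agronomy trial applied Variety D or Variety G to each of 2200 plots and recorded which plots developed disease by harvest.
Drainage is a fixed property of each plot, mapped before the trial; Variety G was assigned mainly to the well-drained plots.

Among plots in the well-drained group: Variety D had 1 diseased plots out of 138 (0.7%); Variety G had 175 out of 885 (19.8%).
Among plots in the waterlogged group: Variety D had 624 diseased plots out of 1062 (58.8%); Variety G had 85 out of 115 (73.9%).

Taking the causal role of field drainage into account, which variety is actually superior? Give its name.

Field drainage satisfies the back-door criterion: it is not a descendant of the variety, and it blocks the spurious path from variety to outcome. Adjusting for it (i.e., using the within-field drainage rates) gives the causal effect.
Within each level — well-drained: 0.7% vs 19.8%; waterlogged: 58.8% vs 73.9% — Variety D is lower every time.

Variety D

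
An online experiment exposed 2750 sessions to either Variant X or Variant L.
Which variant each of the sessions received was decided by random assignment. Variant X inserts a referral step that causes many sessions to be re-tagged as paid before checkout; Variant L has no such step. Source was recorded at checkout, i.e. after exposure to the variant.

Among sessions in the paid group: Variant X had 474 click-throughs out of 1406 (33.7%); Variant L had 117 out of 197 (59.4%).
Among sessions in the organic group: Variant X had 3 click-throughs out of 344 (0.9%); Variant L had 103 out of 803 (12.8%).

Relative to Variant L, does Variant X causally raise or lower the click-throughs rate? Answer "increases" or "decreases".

increases

The stratified and pooled comparisons disagree (Variant L wins within each traffic source; Variant X wins overall), so the answer turns on the causal role of traffic source.
Traffic source here is a post-treatment variable shaped by the variant; conditioning on it would introduce bias rather than remove it. The overall comparison is the causal one.
Pooled: Variant X 27.3% vs Variant L 22.0%; Variant X is higher overall.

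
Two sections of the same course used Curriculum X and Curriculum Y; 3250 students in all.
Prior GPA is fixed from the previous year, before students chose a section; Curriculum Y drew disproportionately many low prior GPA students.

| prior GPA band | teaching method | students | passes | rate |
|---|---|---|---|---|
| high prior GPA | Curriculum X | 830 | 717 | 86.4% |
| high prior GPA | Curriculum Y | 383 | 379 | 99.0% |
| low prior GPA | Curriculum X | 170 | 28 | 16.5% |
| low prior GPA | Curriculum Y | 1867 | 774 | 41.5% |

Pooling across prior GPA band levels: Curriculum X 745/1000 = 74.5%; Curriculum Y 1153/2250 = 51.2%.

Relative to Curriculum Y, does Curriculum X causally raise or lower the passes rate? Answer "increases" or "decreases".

Since prior GPA band is a pre-existing factor (not a product of the teaching method) and it affects the outcome on its own, it is a confounder. The stratified rates, not the pooled rate, identify the causal effect.
Within each level — high prior GPA: 86.4% vs 99.0%; low prior GPA: 16.5% vs 41.5% — Curriculum Y is higher every time.

decreases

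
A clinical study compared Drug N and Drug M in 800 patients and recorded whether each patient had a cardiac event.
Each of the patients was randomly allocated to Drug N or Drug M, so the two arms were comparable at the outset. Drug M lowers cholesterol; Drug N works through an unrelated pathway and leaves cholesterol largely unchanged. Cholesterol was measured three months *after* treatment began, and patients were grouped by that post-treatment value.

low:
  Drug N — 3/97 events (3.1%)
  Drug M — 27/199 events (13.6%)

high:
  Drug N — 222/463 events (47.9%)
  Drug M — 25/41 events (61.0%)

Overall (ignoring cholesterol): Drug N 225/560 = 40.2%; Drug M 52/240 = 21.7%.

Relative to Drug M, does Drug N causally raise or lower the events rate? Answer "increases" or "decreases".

increases

Within every cholesterol level Drug N has the lower rate, yet pooled Drug M does — Simpson's reversal.
Cholesterol lies on the pathway drug → cholesterol → outcome, so adjusting for it blocks the indirect effect. For the total causal effect of drug, use the unadjusted pooled rates.
Pooled: Drug N 40.2% vs Drug M 21.7%; Drug M is lower overall.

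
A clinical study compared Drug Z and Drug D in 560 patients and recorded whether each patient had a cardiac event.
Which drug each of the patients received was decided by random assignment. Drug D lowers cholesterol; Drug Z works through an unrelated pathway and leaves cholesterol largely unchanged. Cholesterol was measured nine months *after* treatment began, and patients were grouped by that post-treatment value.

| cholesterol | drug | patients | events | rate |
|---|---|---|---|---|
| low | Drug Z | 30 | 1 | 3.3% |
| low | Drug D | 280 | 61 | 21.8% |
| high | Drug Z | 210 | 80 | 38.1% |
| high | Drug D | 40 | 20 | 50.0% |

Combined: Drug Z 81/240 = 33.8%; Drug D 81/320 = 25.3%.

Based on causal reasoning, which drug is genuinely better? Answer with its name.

The stratified and pooled comparisons disagree (Drug Z wins within each cholesterol; Drug D wins overall), so the answer turns on the causal role of cholesterol.
Stratifying would compare drugs among patients the drugs themselves sorted into cholesterol groups — a form of selection on an intermediate. The unconditioned pooled rates give the total causal effect.
Pooled: Drug Z 33.8% vs Drug D 25.3%; Drug D is lower overall.

Drug D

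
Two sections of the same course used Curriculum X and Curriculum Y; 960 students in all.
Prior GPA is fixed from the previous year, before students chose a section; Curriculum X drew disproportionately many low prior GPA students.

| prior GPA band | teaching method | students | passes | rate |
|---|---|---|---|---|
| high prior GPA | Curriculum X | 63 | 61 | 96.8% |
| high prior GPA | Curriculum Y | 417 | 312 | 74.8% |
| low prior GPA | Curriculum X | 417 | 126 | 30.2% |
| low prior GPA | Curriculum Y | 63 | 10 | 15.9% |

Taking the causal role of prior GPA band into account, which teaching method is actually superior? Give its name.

Curriculum X is higher inside every prior GPA band stratum but Curriculum Y is higher in aggregate. Whether to stratify depends on how prior GPA band relates to the teaching method.
Nothing the teaching method does changes prior GPA band; the imbalance is an allocation artefact. With prior GPA band also predicting the outcome, the pooled figure is confounded, and the within-stratum comparison is the causal one.
Within each level — high prior GPA: 96.8% vs 74.8%; low prior GPA: 30.2% vs 15.9% — Curriculum X is higher every time.

Curriculum X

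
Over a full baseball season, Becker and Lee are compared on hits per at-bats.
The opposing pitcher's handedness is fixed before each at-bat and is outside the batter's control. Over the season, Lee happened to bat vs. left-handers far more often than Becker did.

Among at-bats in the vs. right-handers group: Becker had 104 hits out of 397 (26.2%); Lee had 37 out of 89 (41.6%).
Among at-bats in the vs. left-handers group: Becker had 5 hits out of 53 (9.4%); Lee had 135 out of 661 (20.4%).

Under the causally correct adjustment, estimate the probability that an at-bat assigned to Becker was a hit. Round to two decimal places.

Pitcher handedness satisfies the back-door criterion: it is not a descendant of the player, and it blocks the spurious path from player to outcome. Adjusting for it (i.e., using the within-pitcher handedness rates) gives the causal effect.
Standardising Becker to the population pitcher handedness mix: 0.405·104/397 + 0.595·5/53 = 0.162.

0.16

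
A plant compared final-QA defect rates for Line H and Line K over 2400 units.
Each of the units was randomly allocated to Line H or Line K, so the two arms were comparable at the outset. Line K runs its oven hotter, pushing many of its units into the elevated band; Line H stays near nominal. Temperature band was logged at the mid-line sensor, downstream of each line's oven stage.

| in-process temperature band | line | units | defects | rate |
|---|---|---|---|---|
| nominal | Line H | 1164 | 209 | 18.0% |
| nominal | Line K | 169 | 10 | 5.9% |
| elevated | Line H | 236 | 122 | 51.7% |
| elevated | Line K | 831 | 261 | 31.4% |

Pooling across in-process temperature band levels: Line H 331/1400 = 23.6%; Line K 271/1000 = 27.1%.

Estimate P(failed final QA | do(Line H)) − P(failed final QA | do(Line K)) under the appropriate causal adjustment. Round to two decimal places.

In-process temperature band is recorded after the line and is itself shifted by it — it sits on the causal path from line to outcome. Conditioning on a mediator would strip out part of the effect we want; the pooled comparison gives the total causal effect.
The causal difference is the pooled difference: 0.236 − 0.271 = -0.035.

-0.03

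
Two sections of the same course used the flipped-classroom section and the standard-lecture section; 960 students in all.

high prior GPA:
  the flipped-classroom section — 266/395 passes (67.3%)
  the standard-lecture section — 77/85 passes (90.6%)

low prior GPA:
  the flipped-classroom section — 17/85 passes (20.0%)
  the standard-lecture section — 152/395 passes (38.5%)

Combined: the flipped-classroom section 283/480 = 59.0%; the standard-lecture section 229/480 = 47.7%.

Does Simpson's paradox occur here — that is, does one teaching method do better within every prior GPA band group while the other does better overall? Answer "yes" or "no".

Within each prior GPA band level (high prior GPA 67.3% vs 90.6%; low prior GPA 20.0% vs 38.5%), the standard-lecture section has the higher rate every time. Pooled: 59.0% vs 47.7% — the flipped-classroom section has the higher rate overall. The two comparisons disagree.

yes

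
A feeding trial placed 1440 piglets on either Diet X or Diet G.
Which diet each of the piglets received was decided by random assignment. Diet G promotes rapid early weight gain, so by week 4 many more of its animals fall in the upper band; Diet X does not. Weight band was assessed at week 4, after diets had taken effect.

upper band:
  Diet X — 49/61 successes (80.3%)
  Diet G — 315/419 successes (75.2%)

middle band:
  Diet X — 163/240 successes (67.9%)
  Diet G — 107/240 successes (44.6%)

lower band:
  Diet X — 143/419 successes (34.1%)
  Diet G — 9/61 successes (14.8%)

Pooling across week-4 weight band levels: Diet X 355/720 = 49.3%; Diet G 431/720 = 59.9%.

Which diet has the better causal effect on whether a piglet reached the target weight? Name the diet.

Diet G

The stratified and pooled comparisons disagree (Diet X wins within each week-4 weight band; Diet G wins overall), so the answer turns on the causal role of week-4 weight band.
Week-4 weight band is recorded after the diet and is itself shifted by it — it sits on the causal path from diet to outcome. Conditioning on a mediator would strip out part of the effect we want; the pooled comparison gives the total causal effect.
Pooled: Diet X 49.3% vs Diet G 59.9%; Diet G is higher overall.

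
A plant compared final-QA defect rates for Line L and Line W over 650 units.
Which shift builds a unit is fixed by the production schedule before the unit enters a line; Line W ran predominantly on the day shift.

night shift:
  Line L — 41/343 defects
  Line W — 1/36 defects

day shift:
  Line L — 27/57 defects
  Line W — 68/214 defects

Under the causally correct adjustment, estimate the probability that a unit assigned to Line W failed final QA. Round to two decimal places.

0.15

Shift is set before the line has any effect — it is not caused by the line — and it independently drives the outcome. That makes it a confounder, so the causal comparison is within shift levels.
Standardising Line W to the population shift mix: 0.583·1/36 + 0.417·68/214 = 0.149.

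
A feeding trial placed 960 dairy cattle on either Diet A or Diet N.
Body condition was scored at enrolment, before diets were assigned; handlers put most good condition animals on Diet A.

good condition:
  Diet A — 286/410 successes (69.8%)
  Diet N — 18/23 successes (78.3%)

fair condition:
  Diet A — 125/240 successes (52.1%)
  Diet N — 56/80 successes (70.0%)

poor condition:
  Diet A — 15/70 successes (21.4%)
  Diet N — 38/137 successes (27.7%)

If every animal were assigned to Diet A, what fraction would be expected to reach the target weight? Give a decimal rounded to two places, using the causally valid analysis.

0.53

Starting body condition satisfies the back-door criterion: it is not a descendant of the diet, and it blocks the spurious path from diet to outcome. Adjusting for it (i.e., using the within-starting body condition rates) gives the causal effect.
Standardising Diet A to the population starting body condition mix: 0.451·286/410 + 0.333·125/240 + 0.216·15/70 = 0.534.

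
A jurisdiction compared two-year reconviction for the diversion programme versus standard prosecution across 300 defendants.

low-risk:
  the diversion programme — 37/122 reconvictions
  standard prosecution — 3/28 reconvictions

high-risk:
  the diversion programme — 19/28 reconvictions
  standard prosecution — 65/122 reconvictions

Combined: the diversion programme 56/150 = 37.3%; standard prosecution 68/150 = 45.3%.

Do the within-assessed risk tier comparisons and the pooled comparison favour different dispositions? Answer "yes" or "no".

Within each assessed risk tier level (low-risk 30.3% vs 10.7%; high-risk 67.9% vs 53.3%), standard prosecution has the lower rate every time. Pooled: 37.3% vs 45.3% — the diversion programme has the lower rate overall. The two comparisons disagree.

yes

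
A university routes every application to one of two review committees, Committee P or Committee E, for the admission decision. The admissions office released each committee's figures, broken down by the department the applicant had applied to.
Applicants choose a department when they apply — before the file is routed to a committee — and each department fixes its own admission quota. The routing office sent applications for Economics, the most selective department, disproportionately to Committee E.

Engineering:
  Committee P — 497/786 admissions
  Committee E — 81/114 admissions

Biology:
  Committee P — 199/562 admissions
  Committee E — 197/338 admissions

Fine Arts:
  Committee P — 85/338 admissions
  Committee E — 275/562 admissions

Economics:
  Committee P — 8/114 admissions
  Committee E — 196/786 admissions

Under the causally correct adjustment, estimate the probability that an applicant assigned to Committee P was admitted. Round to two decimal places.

Committee E is higher inside every department stratum but Committee P is higher in aggregate. Whether to stratify depends on how department relates to the review committee.
Nothing the review committee does changes department; the imbalance is an allocation artefact. With department also predicting the outcome, the pooled figure is confounded, and the within-stratum comparison is the causal one.
Standardising Committee P to the population department mix: 0.250·497/786 + 0.250·199/562 + 0.250·85/338 + 0.250·8/114 = 0.327.

0.33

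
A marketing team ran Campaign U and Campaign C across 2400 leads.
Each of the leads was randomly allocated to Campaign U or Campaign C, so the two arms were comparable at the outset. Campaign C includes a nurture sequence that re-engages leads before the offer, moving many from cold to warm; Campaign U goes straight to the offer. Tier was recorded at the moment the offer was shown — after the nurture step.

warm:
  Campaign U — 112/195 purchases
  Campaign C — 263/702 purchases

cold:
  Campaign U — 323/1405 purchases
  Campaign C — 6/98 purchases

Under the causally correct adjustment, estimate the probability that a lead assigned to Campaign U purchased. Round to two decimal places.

0.27

Engagement tier here is a post-treatment variable shaped by the campaign; conditioning on it would introduce bias rather than remove it. The overall comparison is the causal one.
So P(outcome | do(Campaign U)) is just the pooled rate for Campaign U: 435/1600 = 0.272.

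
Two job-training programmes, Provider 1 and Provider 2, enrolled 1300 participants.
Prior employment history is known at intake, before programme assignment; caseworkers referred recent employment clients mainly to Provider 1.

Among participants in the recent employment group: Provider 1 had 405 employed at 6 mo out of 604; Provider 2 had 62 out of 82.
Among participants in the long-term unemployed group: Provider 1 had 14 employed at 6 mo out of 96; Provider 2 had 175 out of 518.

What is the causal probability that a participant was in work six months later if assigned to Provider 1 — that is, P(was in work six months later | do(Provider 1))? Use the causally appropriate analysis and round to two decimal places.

Here prior employment history is a common cause — it drives both which programme a case falls under and the outcome. The crude comparison mixes populations; the stratum-specific rates are the causally relevant ones.
Standardising Provider 1 to the population prior employment history mix: 0.528·405/604 + 0.472·14/96 = 0.423.

0.42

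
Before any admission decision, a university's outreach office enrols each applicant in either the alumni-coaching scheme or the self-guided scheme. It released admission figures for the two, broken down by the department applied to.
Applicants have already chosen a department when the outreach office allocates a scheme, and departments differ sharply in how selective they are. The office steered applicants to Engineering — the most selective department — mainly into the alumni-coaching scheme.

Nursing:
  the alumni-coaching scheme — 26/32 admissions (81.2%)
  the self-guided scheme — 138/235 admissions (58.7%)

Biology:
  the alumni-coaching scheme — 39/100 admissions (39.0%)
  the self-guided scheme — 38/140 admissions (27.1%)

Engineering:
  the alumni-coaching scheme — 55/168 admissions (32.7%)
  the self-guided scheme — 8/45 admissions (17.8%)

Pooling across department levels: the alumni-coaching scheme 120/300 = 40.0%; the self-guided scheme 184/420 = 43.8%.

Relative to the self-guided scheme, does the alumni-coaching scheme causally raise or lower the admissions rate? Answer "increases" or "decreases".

increases

The stratified and pooled comparisons disagree (the alumni-coaching scheme wins within each department; the self-guided scheme wins overall), so the answer turns on the causal role of department.
Department satisfies the back-door criterion: it is not a descendant of the outreach scheme, and it blocks the spurious path from outreach scheme to outcome. Adjusting for it (i.e., using the within-department rates) gives the causal effect.
Within each level — Nursing: 81.2% vs 58.7%; Biology: 39.0% vs 27.1%; Engineering: 32.7% vs 17.8% — the alumni-coaching scheme is higher every time.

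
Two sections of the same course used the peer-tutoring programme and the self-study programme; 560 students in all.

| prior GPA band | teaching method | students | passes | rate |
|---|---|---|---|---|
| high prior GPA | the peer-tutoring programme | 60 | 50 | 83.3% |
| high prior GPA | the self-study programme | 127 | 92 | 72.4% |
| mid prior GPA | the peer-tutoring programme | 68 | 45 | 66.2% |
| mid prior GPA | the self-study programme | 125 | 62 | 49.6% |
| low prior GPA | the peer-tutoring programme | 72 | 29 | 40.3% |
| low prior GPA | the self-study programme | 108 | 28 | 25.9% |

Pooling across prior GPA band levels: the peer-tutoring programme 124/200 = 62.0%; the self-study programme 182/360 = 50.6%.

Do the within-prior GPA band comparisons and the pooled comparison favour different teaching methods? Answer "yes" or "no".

Within each prior GPA band level (high prior GPA 83.3% vs 72.4%; mid prior GPA 66.2% vs 49.6%; low prior GPA 40.3% vs 25.9%), the peer-tutoring programme has the higher rate every time. Pooled: 62.0% vs 50.6% — the peer-tutoring programme has the higher rate overall. They agree.

no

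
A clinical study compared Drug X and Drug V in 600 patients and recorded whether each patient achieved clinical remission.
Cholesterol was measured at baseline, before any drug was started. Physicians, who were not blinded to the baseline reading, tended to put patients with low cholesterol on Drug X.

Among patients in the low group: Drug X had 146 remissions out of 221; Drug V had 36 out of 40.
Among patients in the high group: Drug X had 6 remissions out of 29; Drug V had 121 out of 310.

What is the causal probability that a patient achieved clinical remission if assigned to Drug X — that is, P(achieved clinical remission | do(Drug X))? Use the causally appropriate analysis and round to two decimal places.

Drug V is higher inside every cholesterol stratum but Drug X is higher in aggregate. Whether to stratify depends on how cholesterol relates to the drug.
Cholesterol differs across drugs for reasons unrelated to any effect of the drug itself, and it separately predicts the outcome — a classic confounder. We must compare within cholesterol levels.
Standardising Drug X to the population cholesterol mix: 0.435·146/221 + 0.565·6/29 = 0.404.

0.40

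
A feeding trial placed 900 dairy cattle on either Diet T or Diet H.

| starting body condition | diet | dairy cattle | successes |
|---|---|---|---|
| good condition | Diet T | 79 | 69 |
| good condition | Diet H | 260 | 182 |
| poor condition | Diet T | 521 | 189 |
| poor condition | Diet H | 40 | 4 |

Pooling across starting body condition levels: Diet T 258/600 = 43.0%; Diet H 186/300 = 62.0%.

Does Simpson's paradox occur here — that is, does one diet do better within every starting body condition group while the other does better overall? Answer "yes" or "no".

Within each starting body condition level (good condition 87.3% vs 70.0%; poor condition 36.3% vs 10.0%), Diet T has the higher rate every time. Pooled: 43.0% vs 62.0% — Diet H has the higher rate overall. The two comparisons disagree.

yes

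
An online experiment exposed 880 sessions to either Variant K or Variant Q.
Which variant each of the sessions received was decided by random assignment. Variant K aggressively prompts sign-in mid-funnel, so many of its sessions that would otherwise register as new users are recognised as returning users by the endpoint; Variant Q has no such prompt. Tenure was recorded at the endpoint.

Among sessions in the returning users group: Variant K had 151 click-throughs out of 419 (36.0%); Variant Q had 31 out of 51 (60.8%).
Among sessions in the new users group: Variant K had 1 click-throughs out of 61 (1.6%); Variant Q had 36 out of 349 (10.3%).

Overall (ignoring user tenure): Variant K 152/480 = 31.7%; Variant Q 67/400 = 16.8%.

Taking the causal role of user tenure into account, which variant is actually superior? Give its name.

Variant K

The distribution of user tenure is itself part of what the variant does — it is an intermediate outcome. Holding it fixed would remove that part of the effect; the total effect is the pooled difference.
Pooled: Variant K 31.7% vs Variant Q 16.8%; Variant K is higher overall.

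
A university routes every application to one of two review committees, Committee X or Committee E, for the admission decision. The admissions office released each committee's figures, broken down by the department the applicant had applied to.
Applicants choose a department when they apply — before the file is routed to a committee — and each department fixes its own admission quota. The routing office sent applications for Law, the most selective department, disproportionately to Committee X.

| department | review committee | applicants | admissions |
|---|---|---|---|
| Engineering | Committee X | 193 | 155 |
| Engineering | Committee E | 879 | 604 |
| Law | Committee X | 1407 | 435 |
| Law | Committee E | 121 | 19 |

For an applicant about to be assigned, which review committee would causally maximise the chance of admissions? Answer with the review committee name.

The stratified and pooled comparisons disagree (Committee X wins within each department; Committee E wins overall), so the answer turns on the causal role of department.
Since department is a pre-existing factor (not a product of the review committee) and it affects the outcome on its own, it is a confounder. The stratified rates, not the pooled rate, identify the causal effect.
Within each level — Engineering: 80.3% vs 68.7%; Law: 30.9% vs 15.7% — Committee X is higher every time.

Committee X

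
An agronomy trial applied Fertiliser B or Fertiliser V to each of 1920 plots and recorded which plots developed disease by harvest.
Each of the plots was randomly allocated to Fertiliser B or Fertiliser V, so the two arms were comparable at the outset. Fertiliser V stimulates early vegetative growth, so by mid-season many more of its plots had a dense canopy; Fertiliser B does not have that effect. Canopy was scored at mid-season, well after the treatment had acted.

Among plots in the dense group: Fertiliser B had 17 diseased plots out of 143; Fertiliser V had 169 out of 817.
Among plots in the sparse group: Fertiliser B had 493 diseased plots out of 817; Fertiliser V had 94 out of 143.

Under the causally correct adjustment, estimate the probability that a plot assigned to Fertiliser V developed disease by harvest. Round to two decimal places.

Fertiliser B is lower inside every mid-season canopy stratum but Fertiliser V is lower in aggregate. Whether to stratify depends on how mid-season canopy relates to the fertiliser.
Mid-season canopy here is a post-treatment variable shaped by the fertiliser; conditioning on it would introduce bias rather than remove it. The overall comparison is the causal one.
So P(outcome | do(Fertiliser V)) is just the pooled rate for Fertiliser V: 263/960 = 0.274.

0.27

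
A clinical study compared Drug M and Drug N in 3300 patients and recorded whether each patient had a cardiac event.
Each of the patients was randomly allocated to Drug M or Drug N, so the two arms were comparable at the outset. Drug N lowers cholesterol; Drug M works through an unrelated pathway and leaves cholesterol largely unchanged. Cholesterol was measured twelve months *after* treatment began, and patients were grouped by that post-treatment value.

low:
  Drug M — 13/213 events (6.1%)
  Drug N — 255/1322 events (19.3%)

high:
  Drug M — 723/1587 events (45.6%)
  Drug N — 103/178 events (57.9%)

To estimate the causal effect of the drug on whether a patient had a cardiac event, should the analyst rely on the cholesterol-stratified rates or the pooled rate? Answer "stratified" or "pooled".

pooled

Drug M is lower inside every cholesterol stratum but Drug N is lower in aggregate. Whether to stratify depends on how cholesterol relates to the drug.
Cholesterol here is a post-treatment variable shaped by the drug; conditioning on it would introduce bias rather than remove it. The overall comparison is the causal one.
Pooled: Drug M 40.9% vs Drug N 23.9%; Drug N is lower overall.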